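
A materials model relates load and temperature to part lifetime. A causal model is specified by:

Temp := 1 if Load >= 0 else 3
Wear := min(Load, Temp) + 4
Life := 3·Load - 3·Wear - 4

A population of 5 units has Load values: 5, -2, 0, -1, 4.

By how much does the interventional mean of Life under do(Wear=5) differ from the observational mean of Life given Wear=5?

-9.9

do(Wear=5) breaks Wear's dependence on Load. With Wear=5 fixed, Life across the units is -4, -25, -19, -22, -7, mean -15.4.
Conditioning on Wear=5 selects the 2 unit(s) with Load ∈ {5, 4}. Their Life values: -4, -7. Mean = -5.5.
Difference = -15.4 − (-5.5) = -9.9.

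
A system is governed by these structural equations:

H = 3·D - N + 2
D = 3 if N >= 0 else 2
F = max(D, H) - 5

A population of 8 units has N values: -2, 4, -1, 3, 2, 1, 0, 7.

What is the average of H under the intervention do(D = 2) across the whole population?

6.25

Under do(D=2), D's equation is replaced by D=2 for every unit. Per-unit H: 10, 4, 9, 5, 6, 7, 8, 1. Mean = 6.25.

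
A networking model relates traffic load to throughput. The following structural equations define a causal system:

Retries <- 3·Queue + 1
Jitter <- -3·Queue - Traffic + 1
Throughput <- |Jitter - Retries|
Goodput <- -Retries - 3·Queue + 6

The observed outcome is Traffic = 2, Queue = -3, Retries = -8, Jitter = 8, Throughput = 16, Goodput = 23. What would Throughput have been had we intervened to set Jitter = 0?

Intervening sets Jitter = 0 and removes its equation (Jitter <- -3·Queue - Traffic + 1).
Retries = 3·Queue + 1  [with Queue=-3]  = -8
Throughput = |Jitter - Retries|  [with Jitter=0, Retries=-8]  = 8

8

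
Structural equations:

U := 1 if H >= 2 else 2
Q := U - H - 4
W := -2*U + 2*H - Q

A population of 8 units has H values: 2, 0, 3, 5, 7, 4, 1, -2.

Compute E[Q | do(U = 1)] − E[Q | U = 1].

1.7

The intervention sets U=1 in all 8 units regardless of H. Recomputing Q per unit gives -5, -3, -6, -8, -10, -7, -4, -1; average -5.5.
Conditioning on U=1 selects the 5 unit(s) with H ∈ {2, 3, 5, 7, 4}. Their Q values: -5, -6, -8, -10, -7. Mean = -7.2.
Difference = -5.5 − (-7.2) = 1.7.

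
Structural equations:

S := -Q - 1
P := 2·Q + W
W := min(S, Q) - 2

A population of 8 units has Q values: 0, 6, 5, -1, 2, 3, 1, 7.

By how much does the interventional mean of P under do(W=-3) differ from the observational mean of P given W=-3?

The intervention sets W=-3 in all 8 units regardless of Q. Recomputing P per unit gives -3, 9, 7, -5, 1, 3, -1, 11; average 2.75.
Observing W=-3 restricts to units where W's equation naturally yields -3: Q ∈ {0, -1}. In that subpopulation P = -3, -5, mean -4.
Difference = 2.75 − (-4) = 6.75.

6.75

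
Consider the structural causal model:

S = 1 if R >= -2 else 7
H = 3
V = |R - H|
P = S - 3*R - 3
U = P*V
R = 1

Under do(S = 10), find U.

8

Under do(S=10), the mechanism S = 1 if R >= -2 else 7 is discarded; S is fixed at 10.
V = |R - H|  [with R=1, H=3]  = 2
P = S - 3*R - 3  [with S=10, R=1]  = 4
U = P*V  [with P=4, V=2]  = 8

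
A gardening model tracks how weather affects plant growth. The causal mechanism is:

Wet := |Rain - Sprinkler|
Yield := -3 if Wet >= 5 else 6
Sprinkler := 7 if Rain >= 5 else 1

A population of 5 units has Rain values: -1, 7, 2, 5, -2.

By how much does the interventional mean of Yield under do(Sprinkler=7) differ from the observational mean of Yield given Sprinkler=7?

-5.4

The intervention sets Sprinkler=7 in all 5 units regardless of Rain. Recomputing Yield per unit gives -3, 6, -3, 6, -3; average 0.6.
E[Yield|Sprinkler=7] averages over only the 2 units with Sprinkler=7 (Rain = 7, 5): Yield = 6, 6, mean 6.
Difference = 0.6 − 6 = -5.4.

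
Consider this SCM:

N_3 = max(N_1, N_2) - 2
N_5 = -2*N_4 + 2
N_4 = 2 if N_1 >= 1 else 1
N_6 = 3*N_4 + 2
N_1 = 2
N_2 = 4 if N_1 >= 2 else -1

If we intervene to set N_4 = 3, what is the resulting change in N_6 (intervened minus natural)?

Under do(N_4=3), the mechanism N_4 = 2 if N_1 >= 1 else 1 is discarded; N_4 is fixed at 3.
N_6 = 3*N_4 + 2  [with N_4=3]  = 11
Without intervention: N_4 = 2 if N_1 >= 1 else 1  [with N_1=2]  = 2; N_6 = 3*N_4 + 2  [with N_4=2]  = 8.
Change = 11 − 8 = 3.

3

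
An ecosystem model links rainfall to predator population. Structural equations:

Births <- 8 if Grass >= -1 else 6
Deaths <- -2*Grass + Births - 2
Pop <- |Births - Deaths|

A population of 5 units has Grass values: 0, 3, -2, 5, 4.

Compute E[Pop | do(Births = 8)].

The intervention sets Births=8 in all 5 units regardless of Grass. Recomputing Pop per unit gives 2, 8, 2, 12, 10; average 6.8.

6.8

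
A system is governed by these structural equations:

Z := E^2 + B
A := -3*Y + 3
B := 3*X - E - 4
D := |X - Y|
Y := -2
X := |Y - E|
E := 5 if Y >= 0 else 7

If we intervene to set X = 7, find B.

Under do(X=7), the mechanism X := |Y - E| is discarded; X is fixed at 7.
E = 5 if Y >= 0 else 7  [with Y=-2]  = 7
B = 3*X - E - 4  [with X=7, E=7]  = 10

10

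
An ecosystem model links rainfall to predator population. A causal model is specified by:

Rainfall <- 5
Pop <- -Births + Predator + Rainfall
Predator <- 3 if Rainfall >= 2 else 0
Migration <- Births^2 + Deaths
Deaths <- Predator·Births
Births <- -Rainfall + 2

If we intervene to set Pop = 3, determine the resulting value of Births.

-3

do(Pop=3) replaces the equation Pop <- -Births + Predator + Rainfall with the constant Pop = 3.
Births is not downstream of the intervention, so its value is determined by the original equations.
Births = -Rainfall + 2  [with Rainfall=5]  = -3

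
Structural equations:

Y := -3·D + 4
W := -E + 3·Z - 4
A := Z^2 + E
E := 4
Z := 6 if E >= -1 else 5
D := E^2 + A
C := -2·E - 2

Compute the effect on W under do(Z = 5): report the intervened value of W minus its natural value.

-3

Under do(Z=5), the mechanism Z := 6 if E >= -1 else 5 is discarded; Z is fixed at 5.
W = -E + 3·Z - 4  [with E=4, Z=5]  = 7
Without intervention: Z = 6 if E >= -1 else 5  [with E=4]  = 6; W = -E + 3·Z - 4  [with E=4, Z=6]  = 10.
Change = 7 − 10 = -3.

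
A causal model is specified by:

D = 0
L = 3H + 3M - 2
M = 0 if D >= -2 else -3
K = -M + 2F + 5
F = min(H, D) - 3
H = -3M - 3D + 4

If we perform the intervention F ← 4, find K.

Under do(F=4), the mechanism F = min(H, D) - 3 is discarded; F is fixed at 4.
M = 0 if D >= -2 else -3  [with D=0]  = 0
K = -M + 2F + 5  [with M=0, F=4]  = 13

13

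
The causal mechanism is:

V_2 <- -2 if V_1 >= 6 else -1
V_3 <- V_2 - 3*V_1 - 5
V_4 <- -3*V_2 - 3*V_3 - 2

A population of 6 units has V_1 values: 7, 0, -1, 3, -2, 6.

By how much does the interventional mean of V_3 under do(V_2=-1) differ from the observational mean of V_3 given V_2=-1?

Every unit gets V_2=-1 under the intervention. V_3 values become -27, -6, -3, -15, 0, -24; E[V_3|do(V_2=-1)] = -12.5.
Observing V_2=-1 restricts to units where V_2's equation naturally yields -1: V_1 ∈ {0, -1, 3, -2}. In that subpopulation V_3 = -6, -3, -15, 0, mean -6.
Difference = -12.5 − (-6) = -6.5.

-6.5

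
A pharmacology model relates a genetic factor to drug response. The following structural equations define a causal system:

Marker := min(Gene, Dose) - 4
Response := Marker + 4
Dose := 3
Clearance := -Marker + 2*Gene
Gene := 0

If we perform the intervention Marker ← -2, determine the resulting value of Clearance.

2

do(Marker=-2) replaces the equation Marker := min(Gene, Dose) - 4 with the constant Marker = -2.
Clearance = -Marker + 2*Gene  [with Marker=-2, Gene=0]  = 2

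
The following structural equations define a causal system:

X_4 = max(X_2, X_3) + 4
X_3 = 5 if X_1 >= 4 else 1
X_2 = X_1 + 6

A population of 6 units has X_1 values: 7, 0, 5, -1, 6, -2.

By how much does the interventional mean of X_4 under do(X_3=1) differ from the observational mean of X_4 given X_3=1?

3.5

The intervention sets X_3=1 in all 6 units regardless of X_1. Recomputing X_4 per unit gives 17, 10, 15, 9, 16, 8; average 12.5.
Conditioning on X_3=1 selects the 3 unit(s) with X_1 ∈ {0, -1, -2}. Their X_4 values: 10, 9, 8. Mean = 9.
Difference = 12.5 − 9 = 3.5.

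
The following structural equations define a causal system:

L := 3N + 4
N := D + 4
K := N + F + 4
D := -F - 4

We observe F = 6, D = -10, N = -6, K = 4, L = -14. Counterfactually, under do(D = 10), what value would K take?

Under do(D=10), the mechanism D := -F - 4 is discarded; D is fixed at 10.
N = D + 4  [with D=10]  = 14
K = N + F + 4  [with N=14, F=6]  = 24

24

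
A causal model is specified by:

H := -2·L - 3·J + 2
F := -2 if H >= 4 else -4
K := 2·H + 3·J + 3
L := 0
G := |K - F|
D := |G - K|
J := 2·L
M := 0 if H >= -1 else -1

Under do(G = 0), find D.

Intervening sets G = 0 and removes its equation (G := |K - F|).
J = 2·L  [with L=0]  = 0
H = -2·L - 3·J + 2  [with L=0, J=0]  = 2
K = 2·H + 3·J + 3  [with H=2, J=0]  = 7
D = |G - K|  [with G=0, K=7]  = 7

7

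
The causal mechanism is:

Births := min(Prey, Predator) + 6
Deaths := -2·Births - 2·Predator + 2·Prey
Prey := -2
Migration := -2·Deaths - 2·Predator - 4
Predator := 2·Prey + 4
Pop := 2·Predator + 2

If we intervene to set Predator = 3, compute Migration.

26

do(Predator=3) replaces the equation Predator := 2·Prey + 4 with the constant Predator = 3.
Births = min(Prey, Predator) + 6  [with Prey=-2, Predator=3]  = 4
Deaths = -2·Births - 2·Predator + 2·Prey  [with Births=4, Predator=3, Prey=-2]  = -18
Migration = -2·Deaths - 2·Predator - 4  [with Deaths=-18, Predator=3]  = 26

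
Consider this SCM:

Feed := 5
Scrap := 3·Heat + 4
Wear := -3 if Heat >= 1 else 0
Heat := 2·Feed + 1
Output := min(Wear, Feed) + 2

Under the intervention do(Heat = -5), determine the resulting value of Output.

do(Heat=-5) replaces the equation Heat := 2·Feed + 1 with the constant Heat = -5.
Wear = -3 if Heat >= 1 else 0  [with Heat=-5]  = 0
Output = min(Wear, Feed) + 2  [with Wear=0, Feed=5]  = 2

2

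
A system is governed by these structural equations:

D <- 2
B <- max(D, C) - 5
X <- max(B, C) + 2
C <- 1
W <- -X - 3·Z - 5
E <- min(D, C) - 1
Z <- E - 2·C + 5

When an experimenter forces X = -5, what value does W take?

-9

Under do(X=-5), the mechanism X <- max(B, C) + 2 is discarded; X is fixed at -5.
E = min(D, C) - 1  [with D=2, C=1]  = 0
Z = E - 2·C + 5  [with E=0, C=1]  = 3
W = -X - 3·Z - 5  [with X=-5, Z=3]  = -9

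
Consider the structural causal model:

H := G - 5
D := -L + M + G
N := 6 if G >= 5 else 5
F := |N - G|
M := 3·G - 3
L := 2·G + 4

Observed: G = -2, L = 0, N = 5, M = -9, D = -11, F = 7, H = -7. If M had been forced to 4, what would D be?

Intervening sets M = 4 and removes its equation (M := 3·G - 3).
L = 2·G + 4  [with G=-2]  = 0
D = -L + M + G  [with L=0, M=4, G=-2]  = 2

2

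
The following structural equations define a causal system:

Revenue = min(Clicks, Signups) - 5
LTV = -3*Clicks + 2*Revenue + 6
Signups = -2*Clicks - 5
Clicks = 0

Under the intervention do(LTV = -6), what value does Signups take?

The intervention breaks the incoming arrows to LTV: LTV = -3*Clicks + 2*Revenue + 6 no longer applies, and LTV = -6.
Since Signups is not a descendant of the intervened variable, it is unaffected.
Signups = -2*Clicks - 5  [with Clicks=0]  = -5

-5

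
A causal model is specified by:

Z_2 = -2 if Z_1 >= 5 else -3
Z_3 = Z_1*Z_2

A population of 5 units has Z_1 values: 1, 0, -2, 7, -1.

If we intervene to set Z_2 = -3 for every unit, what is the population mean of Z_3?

Under do(Z_2=-3), Z_2's equation is replaced by Z_2=-3 for every unit. Per-unit Z_3: -3, 0, 6, -21, 3. Mean = -3.

-3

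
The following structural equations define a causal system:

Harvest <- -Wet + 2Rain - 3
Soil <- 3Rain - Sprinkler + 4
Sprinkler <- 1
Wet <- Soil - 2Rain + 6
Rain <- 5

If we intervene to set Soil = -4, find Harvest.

15

do(Soil=-4) replaces the equation Soil <- 3Rain - Sprinkler + 4 with the constant Soil = -4.
Wet = Soil - 2Rain + 6  [with Soil=-4, Rain=5]  = -8
Harvest = -Wet + 2Rain - 3  [with Wet=-8, Rain=5]  = 15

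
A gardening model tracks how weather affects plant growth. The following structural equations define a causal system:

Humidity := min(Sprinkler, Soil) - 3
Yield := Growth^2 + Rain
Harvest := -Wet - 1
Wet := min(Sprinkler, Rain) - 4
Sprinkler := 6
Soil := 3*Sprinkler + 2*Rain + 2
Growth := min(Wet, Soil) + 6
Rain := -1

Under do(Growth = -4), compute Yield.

Under do(Growth=-4), the mechanism Growth := min(Wet, Soil) + 6 is discarded; Growth is fixed at -4.
Yield = Growth^2 + Rain  [with Growth=-4, Rain=-1]  = 15

15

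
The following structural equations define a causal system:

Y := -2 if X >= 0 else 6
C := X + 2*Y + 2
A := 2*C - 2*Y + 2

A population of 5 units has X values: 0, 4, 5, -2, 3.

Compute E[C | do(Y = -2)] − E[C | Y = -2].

-1

Every unit gets Y=-2 under the intervention. C values become -2, 2, 3, -4, 1; E[C|do(Y=-2)] = 0.
Conditioning on Y=-2 selects the 4 unit(s) with X ∈ {0, 4, 5, 3}. Their C values: -2, 2, 3, 1. Mean = 1.
Difference = 0 − 1 = -1.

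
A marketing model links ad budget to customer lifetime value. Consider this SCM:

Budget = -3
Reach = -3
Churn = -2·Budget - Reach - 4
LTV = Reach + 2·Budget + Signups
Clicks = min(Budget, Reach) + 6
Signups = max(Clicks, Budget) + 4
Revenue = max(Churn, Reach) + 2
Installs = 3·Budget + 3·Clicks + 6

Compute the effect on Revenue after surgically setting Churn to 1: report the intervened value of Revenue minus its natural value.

-4

Intervening sets Churn = 1 and removes its equation (Churn = -2·Budget - Reach - 4).
Revenue = max(Churn, Reach) + 2  [with Churn=1, Reach=-3]  = 3
Without intervention: Churn = -2·Budget - Reach - 4  [with Budget=-3, Reach=-3]  = 5; Revenue = max(Churn, Reach) + 2  [with Churn=5, Reach=-3]  = 7.
Change = 3 − 7 = -4.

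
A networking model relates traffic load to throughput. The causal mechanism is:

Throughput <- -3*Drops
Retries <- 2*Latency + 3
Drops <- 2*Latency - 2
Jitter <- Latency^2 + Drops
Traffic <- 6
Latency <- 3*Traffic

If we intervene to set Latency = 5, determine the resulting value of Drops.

8

The intervention breaks the incoming arrows to Latency: Latency <- 3*Traffic no longer applies, and Latency = 5.
Drops = 2*Latency - 2  [with Latency=5]  = 8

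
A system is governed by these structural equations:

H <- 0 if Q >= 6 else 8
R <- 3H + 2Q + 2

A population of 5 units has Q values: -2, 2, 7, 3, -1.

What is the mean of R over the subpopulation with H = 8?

27

Conditioning on H=8 selects the 4 unit(s) with Q ∈ {-2, 2, 3, -1}. Their R values: 22, 30, 32, 24. Mean = 27.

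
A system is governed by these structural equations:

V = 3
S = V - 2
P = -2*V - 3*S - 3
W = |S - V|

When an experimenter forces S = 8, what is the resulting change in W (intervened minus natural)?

3

Under do(S=8), the mechanism S = V - 2 is discarded; S is fixed at 8.
W = |S - V|  [with S=8, V=3]  = 5
Without intervention: S = V - 2  [with V=3]  = 1; W = |S - V|  [with S=1, V=3]  = 2.
Change = 5 − 2 = 3.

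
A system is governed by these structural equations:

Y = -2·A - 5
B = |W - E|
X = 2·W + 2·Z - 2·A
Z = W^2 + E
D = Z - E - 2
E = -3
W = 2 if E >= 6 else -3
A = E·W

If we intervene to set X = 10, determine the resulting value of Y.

The intervention breaks the incoming arrows to X: X = 2·W + 2·Z - 2·A no longer applies, and X = 10.
Y is not downstream of the intervention, so its value is determined by the original equations.
W = 2 if E >= 6 else -3  [with E=-3]  = -3
A = E·W  [with E=-3, W=-3]  = 9
Y = -2·A - 5  [with A=9]  = -23

-23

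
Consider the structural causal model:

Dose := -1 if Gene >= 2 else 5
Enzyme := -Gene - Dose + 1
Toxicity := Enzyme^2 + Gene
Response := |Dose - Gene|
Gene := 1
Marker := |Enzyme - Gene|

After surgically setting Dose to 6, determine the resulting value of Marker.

7

Under do(Dose=6), the mechanism Dose := -1 if Gene >= 2 else 5 is discarded; Dose is fixed at 6.
Enzyme = -Gene - Dose + 1  [with Gene=1, Dose=6]  = -6
Marker = |Enzyme - Gene|  [with Enzyme=-6, Gene=1]  = 7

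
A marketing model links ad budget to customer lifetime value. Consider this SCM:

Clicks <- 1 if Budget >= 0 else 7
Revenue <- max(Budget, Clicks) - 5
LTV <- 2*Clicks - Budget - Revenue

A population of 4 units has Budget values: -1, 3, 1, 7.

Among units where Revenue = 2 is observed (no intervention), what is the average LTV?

3

Conditioning on Revenue=2 selects the 2 unit(s) with Budget ∈ {-1, 7}. Their LTV values: 13, -7. Mean = 3.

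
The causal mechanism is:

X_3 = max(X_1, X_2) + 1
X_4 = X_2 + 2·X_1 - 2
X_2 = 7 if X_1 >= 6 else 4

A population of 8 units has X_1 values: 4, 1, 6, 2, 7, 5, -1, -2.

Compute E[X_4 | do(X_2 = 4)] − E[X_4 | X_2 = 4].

2.5

do(X_2=4) breaks X_2's dependence on X_1. With X_2=4 fixed, X_4 across the units is 10, 4, 14, 6, 16, 12, 0, -2, mean 7.5.
Observing X_2=4 restricts to units where X_2's equation naturally yields 4: X_1 ∈ {4, 1, 2, 5, -1, -2}. In that subpopulation X_4 = 10, 4, 6, 12, 0, -2, mean 5.
Difference = 7.5 − 5 = 2.5.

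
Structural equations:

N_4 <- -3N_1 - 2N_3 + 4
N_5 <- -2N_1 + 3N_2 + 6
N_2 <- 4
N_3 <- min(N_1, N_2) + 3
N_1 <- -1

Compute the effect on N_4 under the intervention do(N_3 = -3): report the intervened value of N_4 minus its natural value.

10

The intervention breaks the incoming arrows to N_3: N_3 <- min(N_1, N_2) + 3 no longer applies, and N_3 = -3.
N_4 = -3N_1 - 2N_3 + 4  [with N_1=-1, N_3=-3]  = 13
Without intervention: N_3 = min(N_1, N_2) + 3  [with N_1=-1, N_2=4]  = 2; N_4 = -3N_1 - 2N_3 + 4  [with N_1=-1, N_3=2]  = 3.
Change = 13 − 3 = 10.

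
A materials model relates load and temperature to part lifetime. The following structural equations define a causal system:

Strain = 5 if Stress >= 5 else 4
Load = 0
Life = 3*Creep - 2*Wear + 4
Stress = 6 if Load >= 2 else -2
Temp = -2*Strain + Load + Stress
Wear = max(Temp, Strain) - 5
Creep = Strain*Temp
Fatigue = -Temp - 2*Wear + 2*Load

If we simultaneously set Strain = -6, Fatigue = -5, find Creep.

-60

Setting Strain = -6, Fatigue = -5 by intervention discards those variables' equations.
Stress = 6 if Load >= 2 else -2  [with Load=0]  = -2
Temp = -2*Strain + Load + Stress  [with Strain=-6, Load=0, Stress=-2]  = 10
Creep = Strain*Temp  [with Strain=-6, Temp=10]  = -60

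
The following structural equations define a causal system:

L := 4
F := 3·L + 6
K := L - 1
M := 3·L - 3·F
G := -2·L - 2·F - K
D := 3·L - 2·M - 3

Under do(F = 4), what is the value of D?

9

The intervention breaks the incoming arrows to F: F := 3·L + 6 no longer applies, and F = 4.
M = 3·L - 3·F  [with L=4, F=4]  = 0
D = 3·L - 2·M - 3  [with L=4, M=0]  = 9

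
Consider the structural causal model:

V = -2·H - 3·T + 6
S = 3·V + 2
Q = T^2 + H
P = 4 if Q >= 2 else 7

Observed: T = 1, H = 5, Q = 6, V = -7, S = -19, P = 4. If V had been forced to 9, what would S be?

Intervening sets V = 9 and removes its equation (V = -2·H - 3·T + 6).
S = 3·V + 2  [with V=9]  = 29

29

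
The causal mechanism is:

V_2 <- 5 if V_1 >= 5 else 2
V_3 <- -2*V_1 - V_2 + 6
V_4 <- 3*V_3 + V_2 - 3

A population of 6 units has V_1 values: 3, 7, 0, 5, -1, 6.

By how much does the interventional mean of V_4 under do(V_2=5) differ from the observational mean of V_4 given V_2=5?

16

Every unit gets V_2=5 under the intervention. V_4 values become -13, -37, 5, -25, 11, -31; E[V_4|do(V_2=5)] = -15.
Conditioning on V_2=5 selects the 3 unit(s) with V_1 ∈ {7, 5, 6}. Their V_4 values: -37, -25, -31. Mean = -31.
Difference = -15 − (-31) = 16.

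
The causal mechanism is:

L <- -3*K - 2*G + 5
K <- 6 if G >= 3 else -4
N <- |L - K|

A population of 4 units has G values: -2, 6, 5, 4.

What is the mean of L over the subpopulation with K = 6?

-23

E[L|K=6] averages over only the 3 units with K=6 (G = 6, 5, 4): L = -25, -23, -21, mean -23.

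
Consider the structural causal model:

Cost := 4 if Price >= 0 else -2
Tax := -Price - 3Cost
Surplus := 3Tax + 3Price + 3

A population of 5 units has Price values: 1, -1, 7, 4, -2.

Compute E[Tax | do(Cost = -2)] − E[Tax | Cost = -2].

-3.3

Every unit gets Cost=-2 under the intervention. Tax values become 5, 7, -1, 2, 8; E[Tax|do(Cost=-2)] = 4.2.
E[Tax|Cost=-2] averages over only the 2 units with Cost=-2 (Price = -1, -2): Tax = 7, 8, mean 7.5.
Difference = 4.2 − 7.5 = -3.3.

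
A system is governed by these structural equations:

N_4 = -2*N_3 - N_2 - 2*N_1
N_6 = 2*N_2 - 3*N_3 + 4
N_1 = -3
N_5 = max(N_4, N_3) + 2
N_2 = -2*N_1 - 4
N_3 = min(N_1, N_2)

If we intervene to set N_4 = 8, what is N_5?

10

Intervening sets N_4 = 8 and removes its equation (N_4 = -2*N_3 - N_2 - 2*N_1).
N_2 = -2*N_1 - 4  [with N_1=-3]  = 2
N_3 = min(N_1, N_2)  [with N_1=-3, N_2=2]  = -3
N_5 = max(N_4, N_3) + 2  [with N_4=8, N_3=-3]  = 10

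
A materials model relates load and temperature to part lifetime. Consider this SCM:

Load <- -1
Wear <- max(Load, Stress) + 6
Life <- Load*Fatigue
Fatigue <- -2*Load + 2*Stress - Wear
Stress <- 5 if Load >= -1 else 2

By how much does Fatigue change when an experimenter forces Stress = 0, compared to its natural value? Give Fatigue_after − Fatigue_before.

-5

Under do(Stress=0), the mechanism Stress <- 5 if Load >= -1 else 2 is discarded; Stress is fixed at 0.
Wear = max(Load, Stress) + 6  [with Load=-1, Stress=0]  = 6
Fatigue = -2*Load + 2*Stress - Wear  [with Load=-1, Stress=0, Wear=6]  = -4
Without intervention: Stress = 5 if Load >= -1 else 2  [with Load=-1]  = 5; Wear = max(Load, Stress) + 6  [with Load=-1, Stress=5]  = 11; Fatigue = -2*Load + 2*Stress - Wear  [with Load=-1, Stress=5, Wear=11]  = 1.
Change = -4 − 1 = -5.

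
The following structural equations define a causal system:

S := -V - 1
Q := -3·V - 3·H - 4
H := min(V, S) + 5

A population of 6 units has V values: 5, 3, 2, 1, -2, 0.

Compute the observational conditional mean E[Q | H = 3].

E[Q|H=3] averages over only the 2 units with H=3 (V = 1, -2): Q = -16, -7, mean -11.5.

-11.5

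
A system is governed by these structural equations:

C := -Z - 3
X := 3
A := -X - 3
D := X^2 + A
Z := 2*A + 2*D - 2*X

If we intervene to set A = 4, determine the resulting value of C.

do(A=4) replaces the equation A := -X - 3 with the constant A = 4.
D = X^2 + A  [with X=3, A=4]  = 13
Z = 2*A + 2*D - 2*X  [with A=4, D=13, X=3]  = 28
C = -Z - 3  [with Z=28]  = -31

-31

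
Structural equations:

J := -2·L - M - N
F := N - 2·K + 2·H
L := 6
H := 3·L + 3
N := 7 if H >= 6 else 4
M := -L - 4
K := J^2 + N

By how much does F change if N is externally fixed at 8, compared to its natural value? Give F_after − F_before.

The intervention breaks the incoming arrows to N: N := 7 if H >= 6 else 4 no longer applies, and N = 8.
H = 3·L + 3  [with L=6]  = 21
M = -L - 4  [with L=6]  = -10
J = -2·L - M - N  [with L=6, M=-10, N=8]  = -10
K = J^2 + N  [with J=-10, N=8]  = 108
F = N - 2·K + 2·H  [with N=8, K=108, H=21]  = -166
Without intervention: H = 3·L + 3  [with L=6]  = 21; N = 7 if H >= 6 else 4  [with H=21]  = 7; M = -L - 4  [with L=6]  = -10; J = -2·L - M - N  [with L=6, M=-10, N=7]  = -9; K = J^2 + N  [with J=-9, N=7]  = 88; F = N - 2·K + 2·H  [with N=7, K=88, H=21]  = -127.
Change = -166 − (-127) = -39.

-39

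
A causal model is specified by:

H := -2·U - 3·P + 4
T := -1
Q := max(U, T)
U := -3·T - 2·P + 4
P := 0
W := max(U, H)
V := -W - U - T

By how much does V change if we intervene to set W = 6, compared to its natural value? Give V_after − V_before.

1

Intervening sets W = 6 and removes its equation (W := max(U, H)).
U = -3·T - 2·P + 4  [with T=-1, P=0]  = 7
V = -W - U - T  [with W=6, U=7, T=-1]  = -12
Without intervention: U = -3·T - 2·P + 4  [with T=-1, P=0]  = 7; H = -2·U - 3·P + 4  [with U=7, P=0]  = -10; W = max(U, H)  [with U=7, H=-10]  = 7; V = -W - U - T  [with W=7, U=7, T=-1]  = -13.
Change = -12 − (-13) = 1.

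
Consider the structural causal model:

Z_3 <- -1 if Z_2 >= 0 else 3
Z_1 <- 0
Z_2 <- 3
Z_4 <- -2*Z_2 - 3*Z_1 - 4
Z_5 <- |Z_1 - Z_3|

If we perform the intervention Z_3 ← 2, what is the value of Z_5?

do(Z_3=2) replaces the equation Z_3 <- -1 if Z_2 >= 0 else 3 with the constant Z_3 = 2.
Z_5 = |Z_1 - Z_3|  [with Z_1=0, Z_3=2]  = 2

2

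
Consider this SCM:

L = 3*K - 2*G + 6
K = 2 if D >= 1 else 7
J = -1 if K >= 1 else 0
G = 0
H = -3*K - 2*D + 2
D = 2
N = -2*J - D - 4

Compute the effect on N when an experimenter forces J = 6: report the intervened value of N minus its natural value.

-14

Under do(J=6), the mechanism J = -1 if K >= 1 else 0 is discarded; J is fixed at 6.
N = -2*J - D - 4  [with J=6, D=2]  = -18
Without intervention: K = 2 if D >= 1 else 7  [with D=2]  = 2; J = -1 if K >= 1 else 0  [with K=2]  = -1; N = -2*J - D - 4  [with J=-1, D=2]  = -4.
Change = -18 − (-4) = -14.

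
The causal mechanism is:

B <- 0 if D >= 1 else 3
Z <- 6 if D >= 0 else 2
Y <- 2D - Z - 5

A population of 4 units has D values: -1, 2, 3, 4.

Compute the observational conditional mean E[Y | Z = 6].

Observing Z=6 restricts to units where Z's equation naturally yields 6: D ∈ {2, 3, 4}. In that subpopulation Y = -7, -5, -3, mean -5.

-5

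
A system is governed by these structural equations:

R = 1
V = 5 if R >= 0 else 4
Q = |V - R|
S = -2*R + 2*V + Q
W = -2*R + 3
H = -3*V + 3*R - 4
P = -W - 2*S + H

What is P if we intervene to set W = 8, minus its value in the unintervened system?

-7

Under do(W=8), the mechanism W = -2*R + 3 is discarded; W is fixed at 8.
V = 5 if R >= 0 else 4  [with R=1]  = 5
Q = |V - R|  [with V=5, R=1]  = 4
S = -2*R + 2*V + Q  [with R=1, V=5, Q=4]  = 12
H = -3*V + 3*R - 4  [with V=5, R=1]  = -16
P = -W - 2*S + H  [with W=8, S=12, H=-16]  = -48
Without intervention: V = 5 if R >= 0 else 4  [with R=1]  = 5; Q = |V - R|  [with V=5, R=1]  = 4; S = -2*R + 2*V + Q  [with R=1, V=5, Q=4]  = 12; W = -2*R + 3  [with R=1]  = 1; H = -3*V + 3*R - 4  [with V=5, R=1]  = -16; P = -W - 2*S + H  [with W=1, S=12, H=-16]  = -41.
Change = -48 − (-41) = -7.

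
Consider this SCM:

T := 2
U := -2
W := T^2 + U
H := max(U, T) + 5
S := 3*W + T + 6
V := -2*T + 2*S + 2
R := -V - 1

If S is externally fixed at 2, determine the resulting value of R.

-3

Under do(S=2), the mechanism S := 3*W + T + 6 is discarded; S is fixed at 2.
V = -2*T + 2*S + 2  [with T=2, S=2]  = 2
R = -V - 1  [with V=2]  = -3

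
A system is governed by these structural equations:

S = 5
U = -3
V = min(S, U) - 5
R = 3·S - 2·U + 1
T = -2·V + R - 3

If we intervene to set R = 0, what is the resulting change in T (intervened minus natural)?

-22

Intervening sets R = 0 and removes its equation (R = 3·S - 2·U + 1).
V = min(S, U) - 5  [with S=5, U=-3]  = -8
T = -2·V + R - 3  [with V=-8, R=0]  = 13
Without intervention: V = min(S, U) - 5  [with S=5, U=-3]  = -8; R = 3·S - 2·U + 1  [with S=5, U=-3]  = 22; T = -2·V + R - 3  [with V=-8, R=22]  = 35.
Change = 13 − 35 = -22.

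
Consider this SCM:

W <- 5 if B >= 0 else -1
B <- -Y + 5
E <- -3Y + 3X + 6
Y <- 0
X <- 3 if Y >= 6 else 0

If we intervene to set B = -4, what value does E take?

do(B=-4) replaces the equation B <- -Y + 5 with the constant B = -4.
Since E is not a descendant of the intervened variable, it is unaffected.
X = 3 if Y >= 6 else 0  [with Y=0]  = 0
E = -3Y + 3X + 6  [with Y=0, X=0]  = 6

6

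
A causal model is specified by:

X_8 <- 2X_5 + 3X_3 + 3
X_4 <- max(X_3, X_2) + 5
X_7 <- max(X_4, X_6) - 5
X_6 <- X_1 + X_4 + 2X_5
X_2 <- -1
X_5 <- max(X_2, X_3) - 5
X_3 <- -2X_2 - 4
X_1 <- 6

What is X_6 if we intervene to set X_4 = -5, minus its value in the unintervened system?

Under do(X_4=-5), the mechanism X_4 <- max(X_3, X_2) + 5 is discarded; X_4 is fixed at -5.
X_3 = -2X_2 - 4  [with X_2=-1]  = -2
X_5 = max(X_2, X_3) - 5  [with X_2=-1, X_3=-2]  = -6
X_6 = X_1 + X_4 + 2X_5  [with X_1=6, X_4=-5, X_5=-6]  = -11
Without intervention: X_3 = -2X_2 - 4  [with X_2=-1]  = -2; X_4 = max(X_3, X_2) + 5  [with X_3=-2, X_2=-1]  = 4; X_5 = max(X_2, X_3) - 5  [with X_2=-1, X_3=-2]  = -6; X_6 = X_1 + X_4 + 2X_5  [with X_1=6, X_4=4, X_5=-6]  = -2.
Change = -11 − (-2) = -9.

-9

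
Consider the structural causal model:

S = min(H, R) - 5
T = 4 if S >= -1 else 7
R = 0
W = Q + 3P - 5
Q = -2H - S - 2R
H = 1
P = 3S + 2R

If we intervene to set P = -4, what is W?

The intervention breaks the incoming arrows to P: P = 3S + 2R no longer applies, and P = -4.
S = min(H, R) - 5  [with H=1, R=0]  = -5
Q = -2H - S - 2R  [with H=1, S=-5, R=0]  = 3
W = Q + 3P - 5  [with Q=3, P=-4]  = -14

-14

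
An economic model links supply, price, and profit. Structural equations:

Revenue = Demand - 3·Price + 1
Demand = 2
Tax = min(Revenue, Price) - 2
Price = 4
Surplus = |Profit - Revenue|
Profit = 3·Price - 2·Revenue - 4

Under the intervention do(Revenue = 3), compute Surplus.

1

The intervention breaks the incoming arrows to Revenue: Revenue = Demand - 3·Price + 1 no longer applies, and Revenue = 3.
Profit = 3·Price - 2·Revenue - 4  [with Price=4, Revenue=3]  = 2
Surplus = |Profit - Revenue|  [with Profit=2, Revenue=3]  = 1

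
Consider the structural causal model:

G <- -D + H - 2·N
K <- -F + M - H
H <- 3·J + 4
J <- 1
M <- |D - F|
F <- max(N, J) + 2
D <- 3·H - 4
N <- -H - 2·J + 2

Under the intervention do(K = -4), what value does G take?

4

do(K=-4) replaces the equation K <- -F + M - H with the constant K = -4.
G is not downstream of the intervention, so its value is determined by the original equations.
H = 3·J + 4  [with J=1]  = 7
N = -H - 2·J + 2  [with H=7, J=1]  = -7
D = 3·H - 4  [with H=7]  = 17
G = -D + H - 2·N  [with D=17, H=7, N=-7]  = 4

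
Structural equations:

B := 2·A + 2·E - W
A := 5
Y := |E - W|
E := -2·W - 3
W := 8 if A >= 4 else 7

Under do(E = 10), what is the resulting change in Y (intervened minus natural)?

-25

The intervention breaks the incoming arrows to E: E := -2·W - 3 no longer applies, and E = 10.
W = 8 if A >= 4 else 7  [with A=5]  = 8
Y = |E - W|  [with E=10, W=8]  = 2
Without intervention: W = 8 if A >= 4 else 7  [with A=5]  = 8; E = -2·W - 3  [with W=8]  = -19; Y = |E - W|  [with E=-19, W=8]  = 27.
Change = 2 − 27 = -25.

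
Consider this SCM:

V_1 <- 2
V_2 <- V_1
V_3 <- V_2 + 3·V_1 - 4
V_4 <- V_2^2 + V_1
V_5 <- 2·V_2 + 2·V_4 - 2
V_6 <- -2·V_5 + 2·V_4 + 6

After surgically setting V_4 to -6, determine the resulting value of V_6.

Under do(V_4=-6), the mechanism V_4 <- V_2^2 + V_1 is discarded; V_4 is fixed at -6.
V_2 = V_1  [with V_1=2]  = 2
V_5 = 2·V_2 + 2·V_4 - 2  [with V_2=2, V_4=-6]  = -10
V_6 = -2·V_5 + 2·V_4 + 6  [with V_5=-10, V_4=-6]  = 14

14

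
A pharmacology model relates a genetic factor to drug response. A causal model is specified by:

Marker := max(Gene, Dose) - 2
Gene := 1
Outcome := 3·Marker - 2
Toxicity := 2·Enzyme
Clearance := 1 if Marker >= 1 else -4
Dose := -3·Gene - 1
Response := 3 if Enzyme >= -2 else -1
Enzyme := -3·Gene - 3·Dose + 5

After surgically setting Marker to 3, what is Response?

Intervening sets Marker = 3 and removes its equation (Marker := max(Gene, Dose) - 2).
No directed path runs from Marker to Response, so Response keeps its natural value.
Dose = -3·Gene - 1  [with Gene=1]  = -4
Enzyme = -3·Gene - 3·Dose + 5  [with Gene=1, Dose=-4]  = 14
Response = 3 if Enzyme >= -2 else -1  [with Enzyme=14]  = 3

3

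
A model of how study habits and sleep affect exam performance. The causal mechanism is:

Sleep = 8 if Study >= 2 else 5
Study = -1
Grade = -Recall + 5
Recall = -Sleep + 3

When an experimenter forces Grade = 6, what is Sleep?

The intervention breaks the incoming arrows to Grade: Grade = -Recall + 5 no longer applies, and Grade = 6.
Since Sleep is not a descendant of the intervened variable, it is unaffected.
Sleep = 8 if Study >= 2 else 5  [with Study=-1]  = 5

5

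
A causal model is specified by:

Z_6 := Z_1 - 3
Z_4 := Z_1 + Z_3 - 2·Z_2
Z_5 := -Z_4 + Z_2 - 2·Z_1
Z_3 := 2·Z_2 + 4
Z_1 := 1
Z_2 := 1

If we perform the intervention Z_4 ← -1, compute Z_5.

0

Intervening sets Z_4 = -1 and removes its equation (Z_4 := Z_1 + Z_3 - 2·Z_2).
Z_5 = -Z_4 + Z_2 - 2·Z_1  [with Z_4=-1, Z_2=1, Z_1=1]  = 0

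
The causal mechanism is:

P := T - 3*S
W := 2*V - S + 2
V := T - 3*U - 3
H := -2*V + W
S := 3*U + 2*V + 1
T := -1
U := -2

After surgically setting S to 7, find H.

-5

The intervention breaks the incoming arrows to S: S := 3*U + 2*V + 1 no longer applies, and S = 7.
V = T - 3*U - 3  [with T=-1, U=-2]  = 2
W = 2*V - S + 2  [with V=2, S=7]  = -1
H = -2*V + W  [with V=2, W=-1]  = -5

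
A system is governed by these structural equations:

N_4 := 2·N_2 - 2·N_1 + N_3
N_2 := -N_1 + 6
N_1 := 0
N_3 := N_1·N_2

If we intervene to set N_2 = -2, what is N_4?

-4

Under do(N_2=-2), the mechanism N_2 := -N_1 + 6 is discarded; N_2 is fixed at -2.
N_3 = N_1·N_2  [with N_1=0, N_2=-2]  = 0
N_4 = 2·N_2 - 2·N_1 + N_3  [with N_2=-2, N_1=0, N_3=0]  = -4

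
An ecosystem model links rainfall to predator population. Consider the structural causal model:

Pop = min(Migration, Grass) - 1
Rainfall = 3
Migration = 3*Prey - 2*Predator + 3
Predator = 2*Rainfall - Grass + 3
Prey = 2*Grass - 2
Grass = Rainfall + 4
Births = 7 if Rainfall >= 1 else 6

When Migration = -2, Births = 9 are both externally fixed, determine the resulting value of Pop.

-3

Setting Migration = -2, Births = 9 by intervention discards those variables' equations.
Grass = Rainfall + 4  [with Rainfall=3]  = 7
Pop = min(Migration, Grass) - 1  [with Migration=-2, Grass=7]  = -3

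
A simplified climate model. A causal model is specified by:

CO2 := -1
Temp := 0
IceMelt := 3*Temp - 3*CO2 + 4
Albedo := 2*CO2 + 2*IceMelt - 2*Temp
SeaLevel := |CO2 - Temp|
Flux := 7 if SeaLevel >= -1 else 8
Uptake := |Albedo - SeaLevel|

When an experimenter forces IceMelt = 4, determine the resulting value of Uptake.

5

The intervention breaks the incoming arrows to IceMelt: IceMelt := 3*Temp - 3*CO2 + 4 no longer applies, and IceMelt = 4.
Albedo = 2*CO2 + 2*IceMelt - 2*Temp  [with CO2=-1, IceMelt=4, Temp=0]  = 6
SeaLevel = |CO2 - Temp|  [with CO2=-1, Temp=0]  = 1
Uptake = |Albedo - SeaLevel|  [with Albedo=6, SeaLevel=1]  = 5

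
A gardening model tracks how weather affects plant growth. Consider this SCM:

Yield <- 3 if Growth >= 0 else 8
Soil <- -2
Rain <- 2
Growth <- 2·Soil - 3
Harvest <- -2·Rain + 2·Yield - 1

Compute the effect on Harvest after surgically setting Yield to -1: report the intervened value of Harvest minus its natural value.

Intervening sets Yield = -1 and removes its equation (Yield <- 3 if Growth >= 0 else 8).
Harvest = -2·Rain + 2·Yield - 1  [with Rain=2, Yield=-1]  = -7
Without intervention: Growth = 2·Soil - 3  [with Soil=-2]  = -7; Yield = 3 if Growth >= 0 else 8  [with Growth=-7]  = 8; Harvest = -2·Rain + 2·Yield - 1  [with Rain=2, Yield=8]  = 11.
Change = -7 − 11 = -18.

-18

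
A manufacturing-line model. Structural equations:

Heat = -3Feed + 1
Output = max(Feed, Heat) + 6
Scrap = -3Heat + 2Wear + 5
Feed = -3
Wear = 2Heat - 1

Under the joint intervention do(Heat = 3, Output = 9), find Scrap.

6

The joint intervention fixes Heat = 3, Output = 9, removing each variable's own equation.
Wear = 2Heat - 1  [with Heat=3]  = 5
Scrap = -3Heat + 2Wear + 5  [with Heat=3, Wear=5]  = 6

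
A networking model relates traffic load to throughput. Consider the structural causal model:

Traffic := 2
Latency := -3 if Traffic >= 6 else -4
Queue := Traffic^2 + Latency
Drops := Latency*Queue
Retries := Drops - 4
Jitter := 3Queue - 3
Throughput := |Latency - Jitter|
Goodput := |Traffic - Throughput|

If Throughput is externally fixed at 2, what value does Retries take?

The intervention breaks the incoming arrows to Throughput: Throughput := |Latency - Jitter| no longer applies, and Throughput = 2.
Retries is not downstream of the intervention, so its value is determined by the original equations.
Latency = -3 if Traffic >= 6 else -4  [with Traffic=2]  = -4
Queue = Traffic^2 + Latency  [with Traffic=2, Latency=-4]  = 0
Drops = Latency*Queue  [with Latency=-4, Queue=0]  = 0
Retries = Drops - 4  [with Drops=0]  = -4

-4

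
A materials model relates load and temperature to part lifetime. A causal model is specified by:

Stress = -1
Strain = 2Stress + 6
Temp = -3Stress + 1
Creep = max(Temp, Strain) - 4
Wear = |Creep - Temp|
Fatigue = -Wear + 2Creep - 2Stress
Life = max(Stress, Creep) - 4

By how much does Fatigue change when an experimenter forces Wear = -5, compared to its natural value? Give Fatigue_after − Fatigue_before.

9

The intervention breaks the incoming arrows to Wear: Wear = |Creep - Temp| no longer applies, and Wear = -5.
Strain = 2Stress + 6  [with Stress=-1]  = 4
Temp = -3Stress + 1  [with Stress=-1]  = 4
Creep = max(Temp, Strain) - 4  [with Temp=4, Strain=4]  = 0
Fatigue = -Wear + 2Creep - 2Stress  [with Wear=-5, Creep=0, Stress=-1]  = 7
Without intervention: Strain = 2Stress + 6  [with Stress=-1]  = 4; Temp = -3Stress + 1  [with Stress=-1]  = 4; Creep = max(Temp, Strain) - 4  [with Temp=4, Strain=4]  = 0; Wear = |Creep - Temp|  [with Creep=0, Temp=4]  = 4; Fatigue = -Wear + 2Creep - 2Stress  [with Wear=4, Creep=0, Stress=-1]  = -2.
Change = 7 − (-2) = 9.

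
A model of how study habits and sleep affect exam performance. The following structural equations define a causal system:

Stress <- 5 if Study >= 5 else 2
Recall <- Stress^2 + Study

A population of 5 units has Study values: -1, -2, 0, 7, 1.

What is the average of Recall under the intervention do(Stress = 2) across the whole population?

5

Every unit gets Stress=2 under the intervention. Recall values become 3, 2, 4, 11, 5; E[Recall|do(Stress=2)] = 5.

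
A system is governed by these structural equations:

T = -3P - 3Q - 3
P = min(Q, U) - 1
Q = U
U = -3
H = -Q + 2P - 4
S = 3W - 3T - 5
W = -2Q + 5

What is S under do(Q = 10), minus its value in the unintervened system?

Under do(Q=10), the mechanism Q = U is discarded; Q is fixed at 10.
P = min(Q, U) - 1  [with Q=10, U=-3]  = -4
T = -3P - 3Q - 3  [with P=-4, Q=10]  = -21
W = -2Q + 5  [with Q=10]  = -15
S = 3W - 3T - 5  [with W=-15, T=-21]  = 13
Without intervention: Q = U  [with U=-3]  = -3; P = min(Q, U) - 1  [with Q=-3, U=-3]  = -4; T = -3P - 3Q - 3  [with P=-4, Q=-3]  = 18; W = -2Q + 5  [with Q=-3]  = 11; S = 3W - 3T - 5  [with W=11, T=18]  = -26.
Change = 13 − (-26) = 39.

39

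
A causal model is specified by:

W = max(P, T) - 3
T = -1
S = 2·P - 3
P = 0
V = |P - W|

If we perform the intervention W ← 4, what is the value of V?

The intervention breaks the incoming arrows to W: W = max(P, T) - 3 no longer applies, and W = 4.
V = |P - W|  [with P=0, W=4]  = 4

4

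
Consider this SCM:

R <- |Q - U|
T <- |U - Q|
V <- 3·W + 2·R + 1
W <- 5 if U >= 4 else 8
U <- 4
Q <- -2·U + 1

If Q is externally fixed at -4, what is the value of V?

do(Q=-4) replaces the equation Q <- -2·U + 1 with the constant Q = -4.
R = |Q - U|  [with Q=-4, U=4]  = 8
W = 5 if U >= 4 else 8  [with U=4]  = 5
V = 3·W + 2·R + 1  [with W=5, R=8]  = 32

32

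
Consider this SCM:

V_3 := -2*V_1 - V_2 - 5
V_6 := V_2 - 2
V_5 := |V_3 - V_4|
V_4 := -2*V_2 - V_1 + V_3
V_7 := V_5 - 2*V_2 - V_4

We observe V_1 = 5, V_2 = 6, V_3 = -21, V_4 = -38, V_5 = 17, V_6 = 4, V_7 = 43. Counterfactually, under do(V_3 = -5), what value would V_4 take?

The intervention breaks the incoming arrows to V_3: V_3 := -2*V_1 - V_2 - 5 no longer applies, and V_3 = -5.
V_4 = -2*V_2 - V_1 + V_3  [with V_2=6, V_1=5, V_3=-5]  = -22

-22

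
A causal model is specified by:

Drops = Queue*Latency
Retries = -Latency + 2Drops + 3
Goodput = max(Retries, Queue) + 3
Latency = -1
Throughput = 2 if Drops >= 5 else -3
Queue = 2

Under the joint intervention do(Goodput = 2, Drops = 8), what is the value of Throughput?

2

Under do(Goodput = 2, Drops = 8), each intervened variable's structural equation is replaced by its fixed value.
Throughput = 2 if Drops >= 5 else -3  [with Drops=8]  = 2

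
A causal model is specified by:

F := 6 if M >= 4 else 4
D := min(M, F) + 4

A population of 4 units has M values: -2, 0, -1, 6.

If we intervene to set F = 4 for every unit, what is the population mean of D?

Under do(F=4), F's equation is replaced by F=4 for every unit. Per-unit D: 2, 4, 3, 8. Mean = 4.25.

4.25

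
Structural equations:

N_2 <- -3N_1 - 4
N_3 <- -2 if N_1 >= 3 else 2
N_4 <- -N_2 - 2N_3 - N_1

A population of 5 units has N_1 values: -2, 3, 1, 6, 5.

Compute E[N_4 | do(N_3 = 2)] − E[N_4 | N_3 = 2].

Under do(N_3=2), N_3's equation is replaced by N_3=2 for every unit. Per-unit N_4: -4, 6, 2, 12, 10. Mean = 5.2.
E[N_4|N_3=2] averages over only the 2 units with N_3=2 (N_1 = -2, 1): N_4 = -4, 2, mean -1.
Difference = 5.2 − (-1) = 6.2.

6.2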